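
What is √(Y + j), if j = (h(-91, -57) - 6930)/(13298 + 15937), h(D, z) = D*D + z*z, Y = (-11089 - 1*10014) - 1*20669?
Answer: 2*I*√357017767377/5847 ≈ 204.38*I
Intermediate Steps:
Y = -41772 (Y = (-11089 - 10014) - 20669 = -21103 - 20669 = -41772)
h(D, z) = D² + z²
j = 920/5847 (j = (((-91)² + (-57)²) - 6930)/(13298 + 15937) = ((8281 + 3249) - 6930)/29235 = (11530 - 6930)*(1/29235) = 4600*(1/29235) = 920/5847 ≈ 0.15735)
√(Y + j) = √(-41772 + 920/5847) = √(-244239964/5847) = 2*I*√357017767377/5847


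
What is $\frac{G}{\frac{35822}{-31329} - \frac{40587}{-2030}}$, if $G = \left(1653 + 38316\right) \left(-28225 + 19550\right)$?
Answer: $- \frac{22051357832810250}{1198831463} \approx -1.8394 \cdot 10^{7}$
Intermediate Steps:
$G = -346731075$ ($G = 39969 \left(-8675\right) = -346731075$)
$\frac{G}{\frac{35822}{-31329} - \frac{40587}{-2030}} = - \frac{346731075}{\frac{35822}{-31329} - \frac{40587}{-2030}} = - \frac{346731075}{35822 \left(- \frac{1}{31329}\right) - - \frac{40587}{2030}} = - \frac{346731075}{- \frac{35822}{31329} + \frac{40587}{2030}} = - \frac{346731075}{\frac{1198831463}{63597870}} = \left(-346731075\right) \frac{63597870}{1198831463} = - \frac{22051357832810250}{1198831463}$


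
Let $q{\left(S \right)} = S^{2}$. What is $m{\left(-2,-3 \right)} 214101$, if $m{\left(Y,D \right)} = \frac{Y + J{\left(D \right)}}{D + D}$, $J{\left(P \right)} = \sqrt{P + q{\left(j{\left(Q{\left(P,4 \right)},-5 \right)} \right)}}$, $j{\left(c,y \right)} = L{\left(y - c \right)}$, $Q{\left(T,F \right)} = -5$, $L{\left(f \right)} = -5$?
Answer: $71367 - \frac{71367 \sqrt{22}}{2} \approx -96004.0$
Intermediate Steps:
$j{\left(c,y \right)} = -5$
$J{\left(P \right)} = \sqrt{25 + P}$ ($J{\left(P \right)} = \sqrt{P + \left(-5\right)^{2}} = \sqrt{P + 25} = \sqrt{25 + P}$)
$m{\left(Y,D \right)} = \frac{Y + \sqrt{25 + D}}{2 D}$ ($m{\left(Y,D \right)} = \frac{Y + \sqrt{25 + D}}{D + D} = \frac{Y + \sqrt{25 + D}}{2 D}$)
$m{\left(-2,-3 \right)} 214101 = \frac{-2 + \sqrt{25 - 3}}{2 \left(-3\right)} 214101 = \frac{1}{2} \left(- \frac{1}{3}\right) \left(-2 + \sqrt{22}\right) 214101 = \left(\frac{1}{3} - \frac{\sqrt{22}}{6}\right) 214101 = 71367 - \frac{71367 \sqrt{22}}{2}$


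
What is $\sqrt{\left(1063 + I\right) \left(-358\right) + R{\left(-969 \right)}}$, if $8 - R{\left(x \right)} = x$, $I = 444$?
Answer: $i \sqrt{538529} \approx 733.85 i$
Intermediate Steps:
$R{\left(x \right)} = 8 - x$
$\sqrt{\left(1063 + I\right) \left(-358\right) + R{\left(-969 \right)}} = \sqrt{\left(1063 + 444\right) \left(-358\right) + \left(8 - -969\right)} = \sqrt{1507 \left(-358\right) + \left(8 + 969\right)} = \sqrt{-539506 + 977} = \sqrt{-538529} = i \sqrt{538529}$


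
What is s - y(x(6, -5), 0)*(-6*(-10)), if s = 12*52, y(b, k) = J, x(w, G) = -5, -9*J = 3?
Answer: 644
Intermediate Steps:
J = -⅓ (J = -⅑*3 = -⅓ ≈ -0.33333)
y(b, k) = -⅓
s = 624
s - y(x(6, -5), 0)*(-6*(-10)) = 624 - (-1)*(-6*(-10))/3 = 624 - (-1)*60/3 = 624 - 1*(-20) = 624 + 20 = 644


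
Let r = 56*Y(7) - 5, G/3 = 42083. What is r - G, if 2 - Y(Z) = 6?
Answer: -126478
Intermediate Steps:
G = 126249 (G = 3*42083 = 126249)
Y(Z) = -4 (Y(Z) = 2 - 1*6 = 2 - 6 = -4)
r = -229 (r = 56*(-4) - 5 = -224 - 5 = -229)
r - G = -229 - 1*126249 = -229 - 126249 = -126478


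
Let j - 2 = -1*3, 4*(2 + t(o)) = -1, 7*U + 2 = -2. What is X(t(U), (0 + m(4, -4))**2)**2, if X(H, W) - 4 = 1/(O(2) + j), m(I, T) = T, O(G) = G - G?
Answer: 9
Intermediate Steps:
U = -4/7 (U = -2/7 + (1/7)*(-2) = -2/7 - 2/7 = -4/7 ≈ -0.57143)
O(G) = 0
t(o) = -9/4 (t(o) = -2 + (1/4)*(-1) = -2 - 1/4 = -9/4)
j = -1 (j = 2 - 1*3 = 2 - 3 = -1)
X(H, W) = 3 (X(H, W) = 4 + 1/(0 - 1) = 4 + 1/(-1) = 4 - 1 = 3)
X(t(U), (0 + m(4, -4))**2)**2 = 3**2 = 9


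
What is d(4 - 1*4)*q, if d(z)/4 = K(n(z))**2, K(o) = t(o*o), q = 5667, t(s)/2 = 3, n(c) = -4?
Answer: 816048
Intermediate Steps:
t(s) = 6 (t(s) = 2*3 = 6)
K(o) = 6
d(z) = 144 (d(z) = 4*6**2 = 4*36 = 144)
d(4 - 1*4)*q = 144*5667 = 816048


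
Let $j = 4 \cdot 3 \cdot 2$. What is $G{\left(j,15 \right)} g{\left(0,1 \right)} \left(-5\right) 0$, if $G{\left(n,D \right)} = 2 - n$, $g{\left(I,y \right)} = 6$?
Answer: $0$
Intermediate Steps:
$j = 24$ ($j = 12 \cdot 2 = 24$)
$G{\left(j,15 \right)} g{\left(0,1 \right)} \left(-5\right) 0 = \left(2 - 24\right) 6 \left(-5\right) 0 = \left(2 - 24\right) \left(\left(-30\right) 0\right) = \left(-22\right) 0 = 0$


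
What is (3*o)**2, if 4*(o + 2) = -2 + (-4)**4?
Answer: 136161/4 ≈ 34040.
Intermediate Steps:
o = 123/2 (o = -2 + (-2 + (-4)**4)/4 = -2 + (-2 + 256)/4 = -2 + (1/4)*254 = -2 + 127/2 = 123/2 ≈ 61.500)
(3*o)**2 = (3*(123/2))**2 = (369/2)**2 = 136161/4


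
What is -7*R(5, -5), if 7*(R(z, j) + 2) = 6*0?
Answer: 14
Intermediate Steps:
R(z, j) = -2 (R(z, j) = -2 + (6*0)/7 = -2 + (⅐)*0 = -2 + 0 = -2)
-7*R(5, -5) = -7*(-2) = 14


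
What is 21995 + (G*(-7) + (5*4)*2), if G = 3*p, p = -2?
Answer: 22077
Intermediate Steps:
G = -6 (G = 3*(-2) = -6)
21995 + (G*(-7) + (5*4)*2) = 21995 + (-6*(-7) + (5*4)*2) = 21995 + (42 + 20*2) = 21995 + (42 + 40) = 21995 + 82 = 22077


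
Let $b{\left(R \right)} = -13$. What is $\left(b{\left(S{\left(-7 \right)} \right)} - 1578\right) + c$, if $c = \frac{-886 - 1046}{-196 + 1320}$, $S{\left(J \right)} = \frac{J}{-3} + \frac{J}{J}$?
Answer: $- \frac{447554}{281} \approx -1592.7$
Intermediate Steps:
$S{\left(J \right)} = 1 - \frac{J}{3}$ ($S{\left(J \right)} = J \left(- \frac{1}{3}\right) + 1 = - \frac{J}{3} + 1 = 1 - \frac{J}{3}$)
$c = - \frac{483}{281}$ ($c = - \frac{1932}{1124} = \left(-1932\right) \frac{1}{1124} = - \frac{483}{281} \approx -1.7189$)
$\left(b{\left(S{\left(-7 \right)} \right)} - 1578\right) + c = \left(-13 - 1578\right) - \frac{483}{281} = -1591 - \frac{483}{281} = - \frac{447554}{281}$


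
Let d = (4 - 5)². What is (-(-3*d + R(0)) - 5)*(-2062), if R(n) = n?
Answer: 4124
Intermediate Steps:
d = 1 (d = (-1)² = 1)
(-(-3*d + R(0)) - 5)*(-2062) = (-(-3*1 + 0) - 5)*(-2062) = (-(-3 + 0) - 5)*(-2062) = (-1*(-3) - 5)*(-2062) = (3 - 5)*(-2062) = -2*(-2062) = 4124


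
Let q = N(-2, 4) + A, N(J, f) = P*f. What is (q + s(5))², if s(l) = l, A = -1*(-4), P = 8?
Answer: 1681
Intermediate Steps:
N(J, f) = 8*f
A = 4
q = 36 (q = 8*4 + 4 = 32 + 4 = 36)
(q + s(5))² = (36 + 5)² = 41² = 1681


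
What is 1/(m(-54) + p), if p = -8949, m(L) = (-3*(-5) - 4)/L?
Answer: -54/483257 ≈ -0.00011174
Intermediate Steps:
m(L) = 11/L (m(L) = (15 - 4)/L = 11/L)
1/(m(-54) + p) = 1/(11/(-54) - 8949) = 1/(11*(-1/54) - 8949) = 1/(-11/54 - 8949) = 1/(-483257/54) = -54/483257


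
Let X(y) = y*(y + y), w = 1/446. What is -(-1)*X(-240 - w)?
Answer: 11457775681/99458 ≈ 1.1520e+5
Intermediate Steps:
w = 1/446 ≈ 0.0022422
X(y) = 2*y**2 (X(y) = y*(2*y) = 2*y**2)
-(-1)*X(-240 - w) = -(-1)*2*(-240 - 1*1/446)**2 = -(-1)*2*(-240 - 1/446)**2 = -(-1)*2*(-107041/446)**2 = -(-1)*2*(11457775681/198916) = -(-1)*11457775681/99458 = -1*(-11457775681/99458) = 11457775681/99458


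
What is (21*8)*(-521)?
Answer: -87528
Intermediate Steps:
(21*8)*(-521) = 168*(-521) = -87528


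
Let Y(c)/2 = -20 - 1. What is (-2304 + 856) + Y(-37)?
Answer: -1490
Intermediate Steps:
Y(c) = -42 (Y(c) = 2*(-20 - 1) = 2*(-21) = -42)
(-2304 + 856) + Y(-37) = (-2304 + 856) - 42 = -1448 - 42 = -1490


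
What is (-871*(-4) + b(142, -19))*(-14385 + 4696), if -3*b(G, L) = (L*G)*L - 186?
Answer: 393605936/3 ≈ 1.3120e+8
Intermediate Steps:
b(G, L) = 62 - G*L²/3 (b(G, L) = -((L*G)*L - 186)/3 = -((G*L)*L - 186)/3 = -(G*L² - 186)/3 = -(-186 + G*L²)/3 = 62 - G*L²/3)
(-871*(-4) + b(142, -19))*(-14385 + 4696) = (-871*(-4) + (62 - ⅓*142*(-19)²))*(-14385 + 4696) = (3484 + (62 - ⅓*142*361))*(-9689) = (3484 + (62 - 51262/3))*(-9689) = (3484 - 51076/3)*(-9689) = -40624/3*(-9689) = 393605936/3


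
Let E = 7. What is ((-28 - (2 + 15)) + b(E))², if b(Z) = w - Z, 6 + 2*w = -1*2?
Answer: 3136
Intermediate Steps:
w = -4 (w = -3 + (-1*2)/2 = -3 + (½)*(-2) = -3 - 1 = -4)
b(Z) = -4 - Z
((-28 - (2 + 15)) + b(E))² = ((-28 - (2 + 15)) + (-4 - 1*7))² = ((-28 - 1*17) + (-4 - 7))² = ((-28 - 17) - 11)² = (-45 - 11)² = (-56)² = 3136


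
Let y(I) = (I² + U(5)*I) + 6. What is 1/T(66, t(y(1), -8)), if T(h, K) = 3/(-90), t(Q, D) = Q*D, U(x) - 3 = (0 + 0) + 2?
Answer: -30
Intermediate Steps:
U(x) = 5 (U(x) = 3 + ((0 + 0) + 2) = 3 + (0 + 2) = 3 + 2 = 5)
y(I) = 6 + I² + 5*I (y(I) = (I² + 5*I) + 6 = 6 + I² + 5*I)
t(Q, D) = D*Q
T(h, K) = -1/30 (T(h, K) = 3*(-1/90) = -1/30)
1/T(66, t(y(1), -8)) = 1/(-1/30) = -30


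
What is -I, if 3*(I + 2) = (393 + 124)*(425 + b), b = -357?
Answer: -35150/3 ≈ -11717.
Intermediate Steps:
I = 35150/3 (I = -2 + ((393 + 124)*(425 - 357))/3 = -2 + (517*68)/3 = -2 + (⅓)*35156 = -2 + 35156/3 = 35150/3 ≈ 11717.)
-I = -1*35150/3 = -35150/3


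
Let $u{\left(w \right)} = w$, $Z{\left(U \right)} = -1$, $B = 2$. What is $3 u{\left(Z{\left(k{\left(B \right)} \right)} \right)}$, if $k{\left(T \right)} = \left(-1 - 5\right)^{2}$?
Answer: $-3$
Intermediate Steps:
$k{\left(T \right)} = 36$ ($k{\left(T \right)} = \left(-6\right)^{2} = 36$)
$3 u{\left(Z{\left(k{\left(B \right)} \right)} \right)} = 3 \left(-1\right) = -3$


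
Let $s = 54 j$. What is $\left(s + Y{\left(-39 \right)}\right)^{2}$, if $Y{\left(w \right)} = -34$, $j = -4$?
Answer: $62500$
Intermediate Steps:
$s = -216$ ($s = 54 \left(-4\right) = -216$)
$\left(s + Y{\left(-39 \right)}\right)^{2} = \left(-216 - 34\right)^{2} = \left(-250\right)^{2} = 62500$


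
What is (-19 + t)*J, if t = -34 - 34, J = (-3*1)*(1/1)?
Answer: 261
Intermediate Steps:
J = -3 ≈ -3.0000
t = -68
(-19 + t)*J = (-19 - 68)*(-3) = -87*(-3) = 261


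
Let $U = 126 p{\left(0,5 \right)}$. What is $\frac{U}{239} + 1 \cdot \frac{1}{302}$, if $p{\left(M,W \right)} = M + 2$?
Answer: $\frac{76343}{72178} \approx 1.0577$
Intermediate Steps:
$p{\left(M,W \right)} = 2 + M$
$U = 252$ ($U = 126 \left(2 + 0\right) = 126 \cdot 2 = 252$)
$\frac{U}{239} + 1 \cdot \frac{1}{302} = \frac{252}{239} + 1 \cdot \frac{1}{302} = 252 \cdot \frac{1}{239} + 1 \cdot \frac{1}{302} = \frac{252}{239} + \frac{1}{302} = \frac{76343}{72178}$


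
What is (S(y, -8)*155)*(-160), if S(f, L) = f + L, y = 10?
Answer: -49600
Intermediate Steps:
S(f, L) = L + f
(S(y, -8)*155)*(-160) = ((-8 + 10)*155)*(-160) = (2*155)*(-160) = 310*(-160) = -49600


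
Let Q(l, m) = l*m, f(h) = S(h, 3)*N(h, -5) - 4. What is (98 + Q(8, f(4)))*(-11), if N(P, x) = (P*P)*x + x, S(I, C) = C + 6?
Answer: 66594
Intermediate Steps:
S(I, C) = 6 + C
N(P, x) = x + x*P² (N(P, x) = P²*x + x = x*P² + x = x + x*P²)
f(h) = -49 - 45*h² (f(h) = (6 + 3)*(-5*(1 + h²)) - 4 = 9*(-5 - 5*h²) - 4 = (-45 - 45*h²) - 4 = -49 - 45*h²)
(98 + Q(8, f(4)))*(-11) = (98 + 8*(-49 - 45*4²))*(-11) = (98 + 8*(-49 - 45*16))*(-11) = (98 + 8*(-49 - 720))*(-11) = (98 + 8*(-769))*(-11) = (98 - 6152)*(-11) = -6054*(-11) = 66594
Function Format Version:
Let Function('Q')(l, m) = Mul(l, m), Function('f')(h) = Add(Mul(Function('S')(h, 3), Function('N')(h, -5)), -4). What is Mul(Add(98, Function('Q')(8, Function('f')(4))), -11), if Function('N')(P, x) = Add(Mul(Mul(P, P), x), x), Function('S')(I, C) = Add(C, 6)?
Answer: 66594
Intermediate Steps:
Function('S')(I, C) = Add(6, C)
Function('N')(P, x) = Add(x, Mul(x, Pow(P, 2))) (Function('N')(P, x) = Add(Mul(Pow(P, 2), x), x) = Add(Mul(x, Pow(P, 2)), x) = Add(x, Mul(x, Pow(P, 2))))
Function('f')(h) = Add(-49, Mul(-45, Pow(h, 2))) (Function('f')(h) = Add(Mul(Add(6, 3), Mul(-5, Add(1, Pow(h, 2)))), -4) = Add(Mul(9, Add(-5, Mul(-5, Pow(h, 2)))), -4) = Add(Add(-45, Mul(-45, Pow(h, 2))), -4) = Add(-49, Mul(-45, Pow(h, 2))))
Mul(Add(98, Function('Q')(8, Function('f')(4))), -11) = Mul(Add(98, Mul(8, Add(-49, Mul(-45, Pow(4, 2))))), -11) = Mul(Add(98, Mul(8, Add(-49, Mul(-45, 16)))), -11) = Mul(Add(98, Mul(8, Add(-49, -720))), -11) = Mul(Add(98, Mul(8, -769)), -11) = Mul(Add(98, -6152), -11) = Mul(-6054, -11) = 66594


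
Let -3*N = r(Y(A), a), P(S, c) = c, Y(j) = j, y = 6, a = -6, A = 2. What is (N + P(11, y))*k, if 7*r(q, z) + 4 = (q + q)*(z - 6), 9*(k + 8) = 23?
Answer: -1246/27 ≈ -46.148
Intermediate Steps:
k = -49/9 (k = -8 + (⅑)*23 = -8 + 23/9 = -49/9 ≈ -5.4444)
r(q, z) = -4/7 + 2*q*(-6 + z)/7 (r(q, z) = -4/7 + ((q + q)*(z - 6))/7 = -4/7 + ((2*q)*(-6 + z))/7 = -4/7 + (2*q*(-6 + z))/7 = -4/7 + 2*q*(-6 + z)/7)
N = 52/21 (N = -(-4/7 - 12/7*2 + (2/7)*2*(-6))/3 = -(-4/7 - 24/7 - 24/7)/3 = -⅓*(-52/7) = 52/21 ≈ 2.4762)
(N + P(11, y))*k = (52/21 + 6)*(-49/9) = (178/21)*(-49/9) = -1246/27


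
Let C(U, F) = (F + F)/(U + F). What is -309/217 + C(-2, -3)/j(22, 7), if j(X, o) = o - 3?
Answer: -2439/2170 ≈ -1.1240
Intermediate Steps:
j(X, o) = -3 + o
C(U, F) = 2*F/(F + U) (C(U, F) = (2*F)/(F + U) = 2*F/(F + U))
-309/217 + C(-2, -3)/j(22, 7) = -309/217 + (2*(-3)/(-3 - 2))/(-3 + 7) = -309*1/217 + (2*(-3)/(-5))/4 = -309/217 + (2*(-3)*(-⅕))*(¼) = -309/217 + (6/5)*(¼) = -309/217 + 3/10 = -2439/2170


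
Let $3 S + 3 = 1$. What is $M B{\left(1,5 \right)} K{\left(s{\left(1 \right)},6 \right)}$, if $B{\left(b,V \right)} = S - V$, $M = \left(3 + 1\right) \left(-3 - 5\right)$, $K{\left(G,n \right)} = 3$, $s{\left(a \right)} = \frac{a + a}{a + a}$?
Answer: $544$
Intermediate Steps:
$S = - \frac{2}{3}$ ($S = -1 + \frac{1}{3} \cdot 1 = -1 + \frac{1}{3} = - \frac{2}{3} \approx -0.66667$)
$s{\left(a \right)} = 1$ ($s{\left(a \right)} = \frac{2 a}{2 a} = 2 a \frac{1}{2 a} = 1$)
$M = -32$ ($M = 4 \left(-8\right) = -32$)
$B{\left(b,V \right)} = - \frac{2}{3} - V$
$M B{\left(1,5 \right)} K{\left(s{\left(1 \right)},6 \right)} = - 32 \left(- \frac{2}{3} - 5\right) 3 = \left(-32\right) \left(- \frac{17}{3}\right) 3 = \frac{544}{3} \cdot 3 = 544$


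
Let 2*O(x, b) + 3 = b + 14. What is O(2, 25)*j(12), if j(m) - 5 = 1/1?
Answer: 108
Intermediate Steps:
O(x, b) = 11/2 + b/2 (O(x, b) = -3/2 + (b + 14)/2 = -3/2 + (14 + b)/2 = -3/2 + (7 + b/2) = 11/2 + b/2)
j(m) = 6 (j(m) = 5 + 1/1 = 5 + 1 = 6)
O(2, 25)*j(12) = (11/2 + (½)*25)*6 = (11/2 + 25/2)*6 = 18*6 = 108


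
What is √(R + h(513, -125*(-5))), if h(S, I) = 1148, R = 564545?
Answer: √565693 ≈ 752.13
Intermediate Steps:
√(R + h(513, -125*(-5))) = √(564545 + 1148) = √565693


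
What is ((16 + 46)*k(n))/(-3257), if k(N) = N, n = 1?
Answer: -62/3257 ≈ -0.019036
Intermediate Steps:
((16 + 46)*k(n))/(-3257) = ((16 + 46)*1)/(-3257) = (62*1)*(-1/3257) = 62*(-1/3257) = -62/3257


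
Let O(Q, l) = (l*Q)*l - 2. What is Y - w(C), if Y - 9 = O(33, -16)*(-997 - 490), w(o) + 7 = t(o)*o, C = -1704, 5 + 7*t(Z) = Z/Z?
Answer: -87921118/7 ≈ -1.2560e+7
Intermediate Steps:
t(Z) = -4/7 (t(Z) = -5/7 + (Z/Z)/7 = -5/7 + (1/7)*1 = -5/7 + 1/7 = -4/7)
O(Q, l) = -2 + Q*l**2 (O(Q, l) = (Q*l)*l - 2 = Q*l**2 - 2 = -2 + Q*l**2)
w(o) = -7 - 4*o/7
Y = -12559193 (Y = 9 + (-2 + 33*(-16)**2)*(-997 - 490) = 9 + (-2 + 33*256)*(-1487) = 9 + (-2 + 8448)*(-1487) = 9 + 8446*(-1487) = 9 - 12559202 = -12559193)
Y - w(C) = -12559193 - (-7 - 4/7*(-1704)) = -12559193 - (-7 + 6816/7) = -12559193 - 1*6767/7 = -12559193 - 6767/7 = -87921118/7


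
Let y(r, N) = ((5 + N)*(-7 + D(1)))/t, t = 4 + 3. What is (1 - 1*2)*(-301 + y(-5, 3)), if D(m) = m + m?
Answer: 2147/7 ≈ 306.71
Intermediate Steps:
D(m) = 2*m
t = 7
y(r, N) = -25/7 - 5*N/7 (y(r, N) = ((5 + N)*(-7 + 2*1))/7 = ((5 + N)*(-7 + 2))*(1/7) = ((5 + N)*(-5))*(1/7) = (-25 - 5*N)*(1/7) = -25/7 - 5*N/7)
(1 - 1*2)*(-301 + y(-5, 3)) = (1 - 1*2)*(-301 + (-25/7 - 5/7*3)) = (1 - 2)*(-301 + (-25/7 - 15/7)) = -(-301 - 40/7) = -1*(-2147/7) = 2147/7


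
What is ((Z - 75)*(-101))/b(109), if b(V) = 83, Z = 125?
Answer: -5050/83 ≈ -60.843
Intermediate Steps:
((Z - 75)*(-101))/b(109) = ((125 - 75)*(-101))/83 = (50*(-101))*(1/83) = -5050*1/83 = -5050/83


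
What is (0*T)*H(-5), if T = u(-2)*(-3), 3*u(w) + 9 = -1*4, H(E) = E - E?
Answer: 0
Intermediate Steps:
H(E) = 0
u(w) = -13/3 (u(w) = -3 + (-1*4)/3 = -3 + (1/3)*(-4) = -3 - 4/3 = -13/3)
T = 13 (T = -13/3*(-3) = 13)
(0*T)*H(-5) = (0*13)*0 = 0*0 = 0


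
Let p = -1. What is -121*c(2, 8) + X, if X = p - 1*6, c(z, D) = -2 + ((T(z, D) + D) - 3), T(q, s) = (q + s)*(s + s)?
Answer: -19730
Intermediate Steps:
T(q, s) = 2*s*(q + s) (T(q, s) = (q + s)*(2*s) = 2*s*(q + s))
c(z, D) = -5 + D + 2*D*(D + z) (c(z, D) = -2 + ((2*D*(z + D) + D) - 3) = -2 + ((2*D*(D + z) + D) - 3) = -2 + ((D + 2*D*(D + z)) - 3) = -2 + (-3 + D + 2*D*(D + z)) = -5 + D + 2*D*(D + z))
X = -7 (X = -1 - 1*6 = -1 - 6 = -7)
-121*c(2, 8) + X = -121*(-5 + 8 + 2*8*(8 + 2)) - 7 = -121*(-5 + 8 + 2*8*10) - 7 = -121*(-5 + 8 + 160) - 7 = -121*163 - 7 = -19723 - 7 = -19730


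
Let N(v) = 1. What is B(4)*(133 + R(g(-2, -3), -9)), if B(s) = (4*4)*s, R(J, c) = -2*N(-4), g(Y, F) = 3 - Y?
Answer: 8384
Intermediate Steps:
R(J, c) = -2 (R(J, c) = -2*1 = -2)
B(s) = 16*s
B(4)*(133 + R(g(-2, -3), -9)) = (16*4)*(133 - 2) = 64*131 = 8384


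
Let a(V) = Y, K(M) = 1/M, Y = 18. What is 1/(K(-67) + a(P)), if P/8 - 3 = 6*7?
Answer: 67/1205 ≈ 0.055602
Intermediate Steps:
P = 360 (P = 24 + 8*(6*7) = 24 + 8*42 = 24 + 336 = 360)
a(V) = 18
1/(K(-67) + a(P)) = 1/(1/(-67) + 18) = 1/(-1/67 + 18) = 1/(1205/67) = 67/1205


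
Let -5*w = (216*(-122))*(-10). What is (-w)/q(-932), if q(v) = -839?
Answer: -52704/839 ≈ -62.818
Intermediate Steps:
w = -52704 (w = -216*(-122)*(-10)/5 = -(-26352)*(-10)/5 = -⅕*263520 = -52704)
(-w)/q(-932) = -1*(-52704)/(-839) = 52704*(-1/839) = -52704/839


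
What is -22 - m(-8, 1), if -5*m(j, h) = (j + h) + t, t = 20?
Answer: -97/5 ≈ -19.400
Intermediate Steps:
m(j, h) = -4 - h/5 - j/5 (m(j, h) = -((j + h) + 20)/5 = -((h + j) + 20)/5 = -(20 + h + j)/5 = -4 - h/5 - j/5)
-22 - m(-8, 1) = -22 - (-4 - ⅕*1 - ⅕*(-8)) = -22 - (-4 - ⅕ + 8/5) = -22 - 1*(-13/5) = -22 + 13/5 = -97/5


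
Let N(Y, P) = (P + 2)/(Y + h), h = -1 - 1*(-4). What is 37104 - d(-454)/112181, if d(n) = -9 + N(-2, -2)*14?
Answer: 4162363833/112181 ≈ 37104.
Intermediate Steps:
h = 3 (h = -1 + 4 = 3)
N(Y, P) = (2 + P)/(3 + Y) (N(Y, P) = (P + 2)/(Y + 3) = (2 + P)/(3 + Y))
d(n) = -9 (d(n) = -9 + ((2 - 2)/(3 - 2))*14 = -9 + (0/1)*14 = -9 + (1*0)*14 = -9 + 0*14 = -9 + 0 = -9)
37104 - d(-454)/112181 = 37104 - (-9)/112181 = 37104 - 1*(-9/112181) = 37104 + 9/112181 = 4162363833/112181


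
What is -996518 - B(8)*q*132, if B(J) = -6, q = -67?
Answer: -1049582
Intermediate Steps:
-996518 - B(8)*q*132 = -996518 - (-6*(-67))*132 = -996518 - 402*132 = -996518 - 1*53064 = -996518 - 53064 = -1049582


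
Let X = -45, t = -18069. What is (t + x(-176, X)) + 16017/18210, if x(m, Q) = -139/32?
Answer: -1755197721/97120 ≈ -18072.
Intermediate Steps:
x(m, Q) = -139/32 (x(m, Q) = -139*1/32 = -139/32)
(t + x(-176, X)) + 16017/18210 = (-18069 - 139/32) + 16017/18210 = -578347/32 + 16017*(1/18210) = -578347/32 + 5339/6070 = -1755197721/97120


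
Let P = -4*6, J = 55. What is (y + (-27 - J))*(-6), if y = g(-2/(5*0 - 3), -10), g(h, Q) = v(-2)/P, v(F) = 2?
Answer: 985/2 ≈ 492.50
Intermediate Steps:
P = -24
g(h, Q) = -1/12 (g(h, Q) = 2/(-24) = 2*(-1/24) = -1/12)
y = -1/12 ≈ -0.083333
(y + (-27 - J))*(-6) = (-1/12 + (-27 - 1*55))*(-6) = (-1/12 + (-27 - 55))*(-6) = (-1/12 - 82)*(-6) = -985/12*(-6) = 985/2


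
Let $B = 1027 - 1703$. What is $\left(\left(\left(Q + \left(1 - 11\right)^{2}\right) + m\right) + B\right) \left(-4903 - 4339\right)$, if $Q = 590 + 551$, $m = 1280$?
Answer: $-17051490$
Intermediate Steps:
$Q = 1141$
$B = -676$ ($B = 1027 - 1703 = -676$)
$\left(\left(\left(Q + \left(1 - 11\right)^{2}\right) + m\right) + B\right) \left(-4903 - 4339\right) = \left(\left(\left(1141 + \left(1 - 11\right)^{2}\right) + 1280\right) - 676\right) \left(-4903 - 4339\right) = \left(\left(\left(1141 + \left(-10\right)^{2}\right) + 1280\right) - 676\right) \left(-9242\right) = \left(\left(\left(1141 + 100\right) + 1280\right) - 676\right) \left(-9242\right) = \left(\left(1241 + 1280\right) - 676\right) \left(-9242\right) = \left(2521 - 676\right) \left(-9242\right) = 1845 \left(-9242\right) = -17051490$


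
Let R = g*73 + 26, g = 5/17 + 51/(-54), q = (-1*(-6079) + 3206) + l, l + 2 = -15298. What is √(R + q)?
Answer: I*√62803474/102 ≈ 77.695*I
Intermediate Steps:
l = -15300 (l = -2 - 15298 = -15300)
q = -6015 (q = (-1*(-6079) + 3206) - 15300 = (6079 + 3206) - 15300 = 9285 - 15300 = -6015)
g = -199/306 (g = 5*(1/17) + 51*(-1/54) = 5/17 - 17/18 = -199/306 ≈ -0.65033)
R = -6571/306 (R = -199/306*73 + 26 = -14527/306 + 26 = -6571/306 ≈ -21.474)
√(R + q) = √(-6571/306 - 6015) = √(-1847161/306) = I*√62803474/102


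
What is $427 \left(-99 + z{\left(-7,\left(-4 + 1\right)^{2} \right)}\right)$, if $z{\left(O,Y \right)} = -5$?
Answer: $-44408$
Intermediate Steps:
$427 \left(-99 + z{\left(-7,\left(-4 + 1\right)^{2} \right)}\right) = 427 \left(-99 - 5\right) = 427 \left(-104\right) = -44408$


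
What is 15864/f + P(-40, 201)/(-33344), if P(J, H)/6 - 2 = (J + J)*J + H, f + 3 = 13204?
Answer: 129715599/220087072 ≈ 0.58938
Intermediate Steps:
f = 13201 (f = -3 + 13204 = 13201)
P(J, H) = 12 + 6*H + 12*J**2 (P(J, H) = 12 + 6*((J + J)*J + H) = 12 + 6*((2*J)*J + H) = 12 + 6*(2*J**2 + H) = 12 + 6*(H + 2*J**2) = 12 + (6*H + 12*J**2) = 12 + 6*H + 12*J**2)
15864/f + P(-40, 201)/(-33344) = 15864/13201 + (12 + 6*201 + 12*(-40)**2)/(-33344) = 15864*(1/13201) + (12 + 1206 + 12*1600)*(-1/33344) = 15864/13201 + (12 + 1206 + 19200)*(-1/33344) = 15864/13201 + 20418*(-1/33344) = 15864/13201 - 10209/16672 = 129715599/220087072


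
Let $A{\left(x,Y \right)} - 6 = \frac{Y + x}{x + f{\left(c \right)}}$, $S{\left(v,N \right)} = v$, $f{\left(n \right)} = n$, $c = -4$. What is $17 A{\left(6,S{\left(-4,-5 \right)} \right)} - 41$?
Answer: $78$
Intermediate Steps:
$A{\left(x,Y \right)} = 6 + \frac{Y + x}{-4 + x}$ ($A{\left(x,Y \right)} = 6 + \frac{Y + x}{x - 4} = 6 + \frac{Y + x}{-4 + x}$)
$17 A{\left(6,S{\left(-4,-5 \right)} \right)} - 41 = 17 \frac{-24 - 4 + 7 \cdot 6}{-4 + 6} - 41 = 17 \frac{-24 - 4 + 42}{2} - 41 = 17 \cdot \frac{1}{2} \cdot 14 - 41 = 17 \cdot 7 - 41 = 119 - 41 = 78$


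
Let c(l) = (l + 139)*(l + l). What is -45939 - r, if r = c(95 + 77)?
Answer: -152923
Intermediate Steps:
c(l) = 2*l*(139 + l) (c(l) = (139 + l)*(2*l) = 2*l*(139 + l))
r = 106984 (r = 2*(95 + 77)*(139 + (95 + 77)) = 2*172*(139 + 172) = 2*172*311 = 106984)
-45939 - r = -45939 - 1*106984 = -45939 - 106984 = -152923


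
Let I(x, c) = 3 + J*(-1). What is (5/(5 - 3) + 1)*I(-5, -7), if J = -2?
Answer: 35/2 ≈ 17.500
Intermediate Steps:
I(x, c) = 5 (I(x, c) = 3 - 2*(-1) = 3 + 2 = 5)
(5/(5 - 3) + 1)*I(-5, -7) = (5/(5 - 3) + 1)*5 = (5/2 + 1)*5 = (7/2)*5 = 35/2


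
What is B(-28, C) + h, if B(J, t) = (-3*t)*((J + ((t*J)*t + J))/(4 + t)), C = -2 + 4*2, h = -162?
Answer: 8766/5 ≈ 1753.2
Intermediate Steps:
C = 6 (C = -2 + 8 = 6)
B(J, t) = -3*t*(2*J + J*t²)/(4 + t) (B(J, t) = (-3*t)*((J + ((J*t)*t + J))/(4 + t)) = (-3*t)*((J + (J*t² + J))/(4 + t)) = (-3*t)*((J + (J + J*t²))/(4 + t)) = (-3*t)*((2*J + J*t²)/(4 + t)) = -3*t*(2*J + J*t²)/(4 + t))
B(-28, C) + h = -3*(-28)*6*(2 + 6²)/(4 + 6) - 162 = -3*(-28)*6*(2 + 36)/10 - 162 = -3*(-28)*6*⅒*38 - 162 = 9576/5 - 162 = 8766/5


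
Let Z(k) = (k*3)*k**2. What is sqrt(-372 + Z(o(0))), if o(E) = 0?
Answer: 2*I*sqrt(93) ≈ 19.287*I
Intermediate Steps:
Z(k) = 3*k**3 (Z(k) = (3*k)*k**2 = 3*k**3)
sqrt(-372 + Z(o(0))) = sqrt(-372 + 3*0**3) = sqrt(-372 + 3*0) = sqrt(-372 + 0) = sqrt(-372) = 2*I*sqrt(93)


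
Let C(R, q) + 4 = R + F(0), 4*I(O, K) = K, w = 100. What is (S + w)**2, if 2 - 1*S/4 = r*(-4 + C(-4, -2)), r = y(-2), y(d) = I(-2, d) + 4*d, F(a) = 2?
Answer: 53824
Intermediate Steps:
I(O, K) = K/4
C(R, q) = -2 + R (C(R, q) = -4 + (R + 2) = -4 + (2 + R) = -2 + R)
y(d) = 17*d/4 (y(d) = d/4 + 4*d = 17*d/4)
r = -17/2 (r = (17/4)*(-2) = -17/2 ≈ -8.5000)
S = -332 (S = 8 - (-34)*(-4 + (-2 - 4)) = 8 - (-34)*(-4 - 6) = 8 - (-34)*(-10) = 8 - 4*85 = 8 - 340 = -332)
(S + w)**2 = (-332 + 100)**2 = (-232)**2 = 53824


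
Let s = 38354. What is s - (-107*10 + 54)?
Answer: 39370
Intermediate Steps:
s - (-107*10 + 54) = 38354 - (-107*10 + 54) = 38354 - (-1070 + 54) = 38354 - 1*(-1016) = 38354 + 1016 = 39370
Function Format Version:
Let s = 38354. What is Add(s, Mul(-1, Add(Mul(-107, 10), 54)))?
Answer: 39370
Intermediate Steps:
Add(s, Mul(-1, Add(Mul(-107, 10), 54))) = Add(38354, Mul(-1, Add(Mul(-107, 10), 54))) = Add(38354, Mul(-1, Add(-1070, 54))) = Add(38354, Mul(-1, -1016)) = Add(38354, 1016) = 39370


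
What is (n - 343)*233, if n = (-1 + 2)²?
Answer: -79686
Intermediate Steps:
n = 1 (n = 1² = 1)
(n - 343)*233 = (1 - 343)*233 = -342*233 = -79686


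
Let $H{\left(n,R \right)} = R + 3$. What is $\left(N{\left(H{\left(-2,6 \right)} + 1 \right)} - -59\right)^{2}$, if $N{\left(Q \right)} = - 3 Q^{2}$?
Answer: $58081$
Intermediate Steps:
$H{\left(n,R \right)} = 3 + R$
$\left(N{\left(H{\left(-2,6 \right)} + 1 \right)} - -59\right)^{2} = \left(- 3 \left(\left(3 + 6\right) + 1\right)^{2} - -59\right)^{2} = \left(- 3 \left(9 + 1\right)^{2} + 59\right)^{2} = \left(- 3 \cdot 10^{2} + 59\right)^{2} = \left(\left(-3\right) 100 + 59\right)^{2} = \left(-300 + 59\right)^{2} = \left(-241\right)^{2} = 58081$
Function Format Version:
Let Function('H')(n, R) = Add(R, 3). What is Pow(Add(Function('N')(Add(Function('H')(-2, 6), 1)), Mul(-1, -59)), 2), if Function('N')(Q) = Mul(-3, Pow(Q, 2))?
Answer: 58081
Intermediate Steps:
Function('H')(n, R) = Add(3, R)
Pow(Add(Function('N')(Add(Function('H')(-2, 6), 1)), Mul(-1, -59)), 2) = Pow(Add(Mul(-3, Pow(Add(Add(3, 6), 1), 2)), Mul(-1, -59)), 2) = Pow(Add(Mul(-3, Pow(Add(9, 1), 2)), 59), 2) = Pow(Add(Mul(-3, Pow(10, 2)), 59), 2) = Pow(Add(Mul(-3, 100), 59), 2) = Pow(Add(-300, 59), 2) = Pow(-241, 2) = 58081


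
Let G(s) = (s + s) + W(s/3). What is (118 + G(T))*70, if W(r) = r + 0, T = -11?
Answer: 19390/3 ≈ 6463.3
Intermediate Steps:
W(r) = r
G(s) = 7*s/3 (G(s) = (s + s) + s/3 = 2*s + s*(1/3) = 2*s + s/3 = 7*s/3)
(118 + G(T))*70 = (118 + (7/3)*(-11))*70 = (118 - 77/3)*70 = (277/3)*70 = 19390/3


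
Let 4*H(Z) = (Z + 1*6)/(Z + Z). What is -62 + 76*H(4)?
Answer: -153/4 ≈ -38.250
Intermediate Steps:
H(Z) = (6 + Z)/(8*Z) (H(Z) = ((Z + 1*6)/(Z + Z))/4 = ((Z + 6)/((2*Z)))/4 = ((6 + Z)*(1/(2*Z)))/4 = ((6 + Z)/(2*Z))/4 = (6 + Z)/(8*Z))
-62 + 76*H(4) = -62 + 76*((⅛)*(6 + 4)/4) = -62 + 76*((⅛)*(¼)*10) = -62 + 76*(5/16) = -62 + 95/4 = -153/4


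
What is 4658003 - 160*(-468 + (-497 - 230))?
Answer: 4849203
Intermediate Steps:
4658003 - 160*(-468 + (-497 - 230)) = 4658003 - 160*(-468 - 727) = 4658003 - 160*(-1195) = 4658003 + 191200 = 4849203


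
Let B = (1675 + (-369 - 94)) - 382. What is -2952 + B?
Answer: -2122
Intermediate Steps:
B = 830 (B = (1675 - 463) - 382 = 1212 - 382 = 830)
-2952 + B = -2952 + 830 = -2122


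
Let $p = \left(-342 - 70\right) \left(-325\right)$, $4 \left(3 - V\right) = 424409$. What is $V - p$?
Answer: $- \frac{959997}{4} \approx -2.4 \cdot 10^{5}$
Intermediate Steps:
$V = - \frac{424397}{4}$ ($V = 3 - \frac{424409}{4} = - \frac{424397}{4} \approx -1.061 \cdot 10^{5}$)
$p = 133900$ ($p = \left(-412\right) \left(-325\right) = 133900$)
$V - p = - \frac{424397}{4} - 133900 = - \frac{959997}{4}$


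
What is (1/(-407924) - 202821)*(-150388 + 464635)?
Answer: -25999399513710435/407924 ≈ -6.3736e+10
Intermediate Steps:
(1/(-407924) - 202821)*(-150388 + 464635) = (-1/407924 - 202821)*314247 = -82735553605/407924*314247 = -25999399513710435/407924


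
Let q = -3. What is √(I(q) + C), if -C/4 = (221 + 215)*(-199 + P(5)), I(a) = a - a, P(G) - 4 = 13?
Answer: 4*√19838 ≈ 563.39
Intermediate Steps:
P(G) = 17 (P(G) = 4 + 13 = 17)
I(a) = 0
C = 317408 (C = -4*(221 + 215)*(-199 + 17) = -1744*(-182) = -4*(-79352) = 317408)
√(I(q) + C) = √(0 + 317408) = √317408 = 4*√19838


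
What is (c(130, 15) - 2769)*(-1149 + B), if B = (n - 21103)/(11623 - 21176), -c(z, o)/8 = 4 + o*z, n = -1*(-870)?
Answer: 201604373764/9553 ≈ 2.1104e+7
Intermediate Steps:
n = 870
c(z, o) = -32 - 8*o*z (c(z, o) = -8*(4 + o*z) = -32 - 8*o*z)
B = 20233/9553 (B = (870 - 21103)/(11623 - 21176) = -20233/(-9553) = -20233*(-1/9553) = 20233/9553 ≈ 2.1180)
(c(130, 15) - 2769)*(-1149 + B) = ((-32 - 8*15*130) - 2769)*(-1149 + 20233/9553) = ((-32 - 15600) - 2769)*(-10956164/9553) = (-15632 - 2769)*(-10956164/9553) = -18401*(-10956164/9553) = 201604373764/9553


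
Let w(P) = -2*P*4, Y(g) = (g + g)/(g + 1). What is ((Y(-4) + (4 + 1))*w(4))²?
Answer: 541696/9 ≈ 60188.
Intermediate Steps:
Y(g) = 2*g/(1 + g) (Y(g) = (2*g)/(1 + g) = 2*g/(1 + g))
w(P) = -8*P
((Y(-4) + (4 + 1))*w(4))² = ((2*(-4)/(1 - 4) + (4 + 1))*(-8*4))² = ((2*(-4)/(-3) + 5)*(-32))² = ((2*(-4)*(-⅓) + 5)*(-32))² = ((8/3 + 5)*(-32))² = ((23/3)*(-32))² = (-736/3)² = 541696/9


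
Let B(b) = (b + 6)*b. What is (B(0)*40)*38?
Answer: 0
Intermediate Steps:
B(b) = b*(6 + b) (B(b) = (6 + b)*b = b*(6 + b))
(B(0)*40)*38 = ((0*(6 + 0))*40)*38 = ((0*6)*40)*38 = (0*40)*38 = 0*38 = 0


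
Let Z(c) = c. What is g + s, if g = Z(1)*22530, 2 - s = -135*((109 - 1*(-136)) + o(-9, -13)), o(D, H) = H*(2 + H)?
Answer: 74912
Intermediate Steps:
s = 52382 (s = 2 - (-135)*((109 - 1*(-136)) - 13*(2 - 13)) = 2 - (-135)*((109 + 136) - 13*(-11)) = 2 - (-135)*(245 + 143) = 2 - (-135)*388 = 2 - 1*(-52380) = 2 + 52380 = 52382)
g = 22530 (g = 1*22530 = 22530)
g + s = 22530 + 52382 = 74912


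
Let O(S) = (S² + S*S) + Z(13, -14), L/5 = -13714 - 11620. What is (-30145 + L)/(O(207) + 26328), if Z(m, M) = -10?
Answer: -156815/112016 ≈ -1.3999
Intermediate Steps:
L = -126670 (L = 5*(-13714 - 11620) = 5*(-25334) = -126670)
O(S) = -10 + 2*S² (O(S) = (S² + S*S) - 10 = (S² + S²) - 10 = 2*S² - 10 = -10 + 2*S²)
(-30145 + L)/(O(207) + 26328) = (-30145 - 126670)/((-10 + 2*207²) + 26328) = -156815/((-10 + 2*42849) + 26328) = -156815/((-10 + 85698) + 26328) = -156815/(85688 + 26328) = -156815/112016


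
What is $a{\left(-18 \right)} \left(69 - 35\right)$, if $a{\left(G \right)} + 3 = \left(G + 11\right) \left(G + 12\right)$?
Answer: $1326$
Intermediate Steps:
$a{\left(G \right)} = -3 + \left(11 + G\right) \left(12 + G\right)$ ($a{\left(G \right)} = -3 + \left(G + 11\right) \left(G + 12\right) = -3 + \left(11 + G\right) \left(12 + G\right)$)
$a{\left(-18 \right)} \left(69 - 35\right) = \left(129 + \left(-18\right)^{2} + 23 \left(-18\right)\right) \left(69 - 35\right) = \left(129 + 324 - 414\right) \left(69 - 35\right) = 39 \cdot 34 = 1326$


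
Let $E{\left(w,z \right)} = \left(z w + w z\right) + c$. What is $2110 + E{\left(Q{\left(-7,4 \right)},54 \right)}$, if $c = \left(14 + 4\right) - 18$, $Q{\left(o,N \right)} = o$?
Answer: $1354$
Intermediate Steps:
$c = 0$ ($c = 18 - 18 = 0$)
$E{\left(w,z \right)} = 2 w z$ ($E{\left(w,z \right)} = \left(z w + w z\right) + 0 = \left(w z + w z\right) + 0 = 2 w z + 0 = 2 w z$)
$2110 + E{\left(Q{\left(-7,4 \right)},54 \right)} = 2110 + 2 \left(-7\right) 54 = 2110 - 756 = 1354$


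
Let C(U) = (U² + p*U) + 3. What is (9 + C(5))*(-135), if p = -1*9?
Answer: 1080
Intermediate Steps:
p = -9
C(U) = 3 + U² - 9*U (C(U) = (U² - 9*U) + 3 = 3 + U² - 9*U)
(9 + C(5))*(-135) = (9 + (3 + 5² - 9*5))*(-135) = (9 + (3 + 25 - 45))*(-135) = (9 - 17)*(-135) = -8*(-135) = 1080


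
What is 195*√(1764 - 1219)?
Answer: 195*√545 ≈ 4552.3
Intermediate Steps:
195*√(1764 - 1219) = 195*√545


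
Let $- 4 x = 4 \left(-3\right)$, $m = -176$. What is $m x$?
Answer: $-528$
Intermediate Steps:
$x = 3$ ($x = - \frac{4 \left(-3\right)}{4} = \left(- \frac{1}{4}\right) \left(-12\right) = 3$)
$m x = \left(-176\right) 3 = -528$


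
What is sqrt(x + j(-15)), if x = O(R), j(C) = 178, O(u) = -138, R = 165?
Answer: 2*sqrt(10) ≈ 6.3246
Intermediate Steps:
x = -138
sqrt(x + j(-15)) = sqrt(-138 + 178) = sqrt(40) = 2*sqrt(10)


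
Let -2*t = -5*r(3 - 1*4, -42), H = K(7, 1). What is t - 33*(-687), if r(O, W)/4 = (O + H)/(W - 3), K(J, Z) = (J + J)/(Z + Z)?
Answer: 68009/3 ≈ 22670.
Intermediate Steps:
K(J, Z) = J/Z (K(J, Z) = (2*J)/((2*Z)) = (2*J)*(1/(2*Z)) = J/Z)
H = 7 (H = 7/1 = 7*1 = 7)
r(O, W) = 4*(7 + O)/(-3 + W) (r(O, W) = 4*((O + 7)/(W - 3)) = 4*((7 + O)/(-3 + W)) = 4*(7 + O)/(-3 + W))
t = -4/3 (t = -(-5)*4*(7 + (3 - 1*4))/(-3 - 42)/2 = -(-5)*4*(7 + (3 - 4))/(-45)/2 = -(-5)*4*(-1/45)*(7 - 1)/2 = -(-5)*4*(-1/45)*6/2 = -(-5)*(-8)/(2*15) = -½*8/3 = -4/3 ≈ -1.3333)
t - 33*(-687) = -4/3 - 33*(-687) = -4/3 - 1*(-22671) = -4/3 + 22671 = 68009/3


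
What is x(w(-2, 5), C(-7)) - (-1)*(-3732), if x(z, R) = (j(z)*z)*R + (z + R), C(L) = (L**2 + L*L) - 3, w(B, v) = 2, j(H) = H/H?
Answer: -3445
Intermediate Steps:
j(H) = 1
C(L) = -3 + 2*L**2 (C(L) = (L**2 + L**2) - 3 = 2*L**2 - 3 = -3 + 2*L**2)
x(z, R) = R + z + R*z (x(z, R) = (1*z)*R + (z + R) = z*R + (R + z) = R*z + (R + z) = R + z + R*z)
x(w(-2, 5), C(-7)) - (-1)*(-3732) = ((-3 + 2*(-7)**2) + 2 + (-3 + 2*(-7)**2)*2) - (-1)*(-3732) = ((-3 + 2*49) + 2 + (-3 + 2*49)*2) - 1*3732 = ((-3 + 98) + 2 + (-3 + 98)*2) - 3732 = (95 + 2 + 95*2) - 3732 = (95 + 2 + 190) - 3732 = 287 - 3732 = -3445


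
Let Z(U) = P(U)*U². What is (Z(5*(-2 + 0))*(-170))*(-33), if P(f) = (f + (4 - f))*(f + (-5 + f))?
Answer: -56100000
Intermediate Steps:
P(f) = -20 + 8*f (P(f) = 4*(-5 + 2*f) = -20 + 8*f)
Z(U) = U²*(-20 + 8*U) (Z(U) = (-20 + 8*U)*U² = U²*(-20 + 8*U))
(Z(5*(-2 + 0))*(-170))*(-33) = (((5*(-2 + 0))²*(-20 + 8*(5*(-2 + 0))))*(-170))*(-33) = (((5*(-2))²*(-20 + 8*(5*(-2))))*(-170))*(-33) = (((-10)²*(-20 + 8*(-10)))*(-170))*(-33) = ((100*(-20 - 80))*(-170))*(-33) = ((100*(-100))*(-170))*(-33) = -10000*(-170)*(-33) = 1700000*(-33) = -56100000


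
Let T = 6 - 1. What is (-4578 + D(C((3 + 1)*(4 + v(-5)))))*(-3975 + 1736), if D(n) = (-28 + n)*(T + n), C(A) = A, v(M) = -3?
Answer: 10733766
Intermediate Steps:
T = 5
D(n) = (-28 + n)*(5 + n)
(-4578 + D(C((3 + 1)*(4 + v(-5)))))*(-3975 + 1736) = (-4578 + (-140 + ((3 + 1)*(4 - 3))² - 23*(3 + 1)*(4 - 3)))*(-3975 + 1736) = (-4578 + (-140 + (4*1)² - 92))*(-2239) = (-4578 + (-140 + 4² - 23*4))*(-2239) = (-4578 + (-140 + 16 - 92))*(-2239) = (-4578 - 216)*(-2239) = -4794*(-2239) = 10733766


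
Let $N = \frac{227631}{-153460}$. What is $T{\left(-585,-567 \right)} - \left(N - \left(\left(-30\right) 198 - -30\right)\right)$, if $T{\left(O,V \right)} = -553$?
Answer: $- \frac{991584349}{153460} \approx -6461.5$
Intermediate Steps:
$N = - \frac{227631}{153460}$ ($N = 227631 \left(- \frac{1}{153460}\right) = - \frac{227631}{153460} \approx -1.4833$)
$T{\left(-585,-567 \right)} - \left(N - \left(\left(-30\right) 198 - -30\right)\right) = -553 - \left(- \frac{227631}{153460} - \left(\left(-30\right) 198 - -30\right)\right) = -553 - \left(- \frac{227631}{153460} - \left(-5940 + 30\right)\right) = -553 - \left(- \frac{227631}{153460} - -5910\right) = -553 - \left(- \frac{227631}{153460} + 5910\right) = -553 - \frac{906720969}{153460} = - \frac{991584349}{153460}$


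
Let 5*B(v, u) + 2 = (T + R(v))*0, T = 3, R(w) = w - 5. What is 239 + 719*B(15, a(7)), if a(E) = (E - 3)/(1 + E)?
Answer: -243/5 ≈ -48.600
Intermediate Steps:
a(E) = (-3 + E)/(1 + E)
R(w) = -5 + w
B(v, u) = -2/5 (B(v, u) = -2/5 + ((3 + (-5 + v))*0)/5 = -2/5 + ((-2 + v)*0)/5 = -2/5 + (1/5)*0 = -2/5 + 0 = -2/5)
239 + 719*B(15, a(7)) = 239 + 719*(-2/5) = 239 - 1438/5 = -243/5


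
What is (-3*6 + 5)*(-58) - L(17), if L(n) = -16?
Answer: 770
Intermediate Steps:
(-3*6 + 5)*(-58) - L(17) = (-3*6 + 5)*(-58) - 1*(-16) = (-18 + 5)*(-58) + 16 = -13*(-58) + 16 = 754 + 16 = 770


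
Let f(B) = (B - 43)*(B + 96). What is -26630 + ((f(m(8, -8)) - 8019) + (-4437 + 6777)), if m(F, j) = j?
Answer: -36797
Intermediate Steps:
f(B) = (-43 + B)*(96 + B)
-26630 + ((f(m(8, -8)) - 8019) + (-4437 + 6777)) = -26630 + (((-4128 + (-8)² + 53*(-8)) - 8019) + (-4437 + 6777)) = -26630 + (((-4128 + 64 - 424) - 8019) + 2340) = -26630 + ((-4488 - 8019) + 2340) = -26630 + (-12507 + 2340) = -26630 - 10167 = -36797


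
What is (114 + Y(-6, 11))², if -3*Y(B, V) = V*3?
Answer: 10609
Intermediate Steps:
Y(B, V) = -V (Y(B, V) = -V*3/3 = -V)
(114 + Y(-6, 11))² = (114 - 1*11)² = (114 - 11)² = 103² = 10609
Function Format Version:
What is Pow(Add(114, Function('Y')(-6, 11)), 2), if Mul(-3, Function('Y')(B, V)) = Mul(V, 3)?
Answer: 10609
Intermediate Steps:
Function('Y')(B, V) = Mul(-1, V) (Function('Y')(B, V) = Mul(Rational(-1, 3), Mul(V, 3)) = Mul(Rational(-1, 3), Mul(3, V)) = Mul(-1, V))
Pow(Add(114, Function('Y')(-6, 11)), 2) = Pow(Add(114, Mul(-1, 11)), 2) = Pow(Add(114, -11), 2) = Pow(103, 2) = 10609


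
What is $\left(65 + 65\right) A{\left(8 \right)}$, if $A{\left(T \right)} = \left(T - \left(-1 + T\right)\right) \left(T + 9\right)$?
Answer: $2210$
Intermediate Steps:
$A{\left(T \right)} = 9 + T$ ($A{\left(T \right)} = 1 \left(9 + T\right) = 9 + T$)
$\left(65 + 65\right) A{\left(8 \right)} = \left(65 + 65\right) \left(9 + 8\right) = 130 \cdot 17 = 2210$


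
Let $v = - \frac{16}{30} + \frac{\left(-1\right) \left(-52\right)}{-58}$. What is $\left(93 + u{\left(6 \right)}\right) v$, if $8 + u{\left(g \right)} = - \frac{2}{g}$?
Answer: $- \frac{157988}{1305} \approx -121.06$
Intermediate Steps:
$u{\left(g \right)} = -8 - \frac{2}{g}$
$v = - \frac{622}{435}$ ($v = \left(-16\right) \frac{1}{30} + 52 \left(- \frac{1}{58}\right) = - \frac{8}{15} - \frac{26}{29} = - \frac{622}{435} \approx -1.4299$)
$\left(93 + u{\left(6 \right)}\right) v = \left(93 - \left(8 + \frac{2}{6}\right)\right) \left(- \frac{622}{435}\right) = \left(93 - \frac{25}{3}\right) \left(- \frac{622}{435}\right) = \frac{254}{3} \left(- \frac{622}{435}\right) = - \frac{157988}{1305}$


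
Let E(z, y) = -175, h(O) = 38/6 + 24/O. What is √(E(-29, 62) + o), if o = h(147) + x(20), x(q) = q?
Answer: I*√65490/21 ≈ 12.186*I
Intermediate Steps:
h(O) = 19/3 + 24/O (h(O) = 38*(⅙) + 24/O = 19/3 + 24/O)
o = 3895/147 (o = (19/3 + 24/147) + 20 = (19/3 + 24*(1/147)) + 20 = (19/3 + 8/49) + 20 = 955/147 + 20 = 3895/147 ≈ 26.497)
√(E(-29, 62) + o) = √(-175 + 3895/147) = √(-21830/147) = I*√65490/21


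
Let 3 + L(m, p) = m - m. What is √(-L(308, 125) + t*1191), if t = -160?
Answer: 3*I*√21173 ≈ 436.53*I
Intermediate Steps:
L(m, p) = -3 (L(m, p) = -3 + (m - m) = -3 + 0 = -3)
√(-L(308, 125) + t*1191) = √(-1*(-3) - 160*1191) = √(3 - 190560) = √(-190557) = 3*I*√21173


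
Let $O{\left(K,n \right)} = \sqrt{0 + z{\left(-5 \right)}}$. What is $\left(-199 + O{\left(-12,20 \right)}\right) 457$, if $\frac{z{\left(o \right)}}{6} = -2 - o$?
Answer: $-90943 + 1371 \sqrt{2} \approx -89004.0$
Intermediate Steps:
$z{\left(o \right)} = -12 - 6 o$ ($z{\left(o \right)} = 6 \left(-2 - o\right) = -12 - 6 o$)
$O{\left(K,n \right)} = 3 \sqrt{2}$ ($O{\left(K,n \right)} = \sqrt{0 - -18} = \sqrt{0 + \left(-12 + 30\right)} = \sqrt{0 + 18} = \sqrt{18} = 3 \sqrt{2}$)
$\left(-199 + O{\left(-12,20 \right)}\right) 457 = \left(-199 + 3 \sqrt{2}\right) 457 = -90943 + 1371 \sqrt{2}$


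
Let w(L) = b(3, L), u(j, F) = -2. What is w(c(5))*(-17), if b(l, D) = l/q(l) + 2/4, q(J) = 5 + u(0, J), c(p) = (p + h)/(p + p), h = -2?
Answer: -51/2 ≈ -25.500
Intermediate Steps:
c(p) = (-2 + p)/(2*p) (c(p) = (p - 2)/(p + p) = (-2 + p)/((2*p)) = (-2 + p)*(1/(2*p)) = (-2 + p)/(2*p))
q(J) = 3 (q(J) = 5 - 2 = 3)
b(l, D) = 1/2 + l/3 (b(l, D) = l/3 + 2/4 = l*(1/3) + 2*(1/4) = l/3 + 1/2 = 1/2 + l/3)
w(L) = 3/2 (w(L) = 1/2 + (1/3)*3 = 1/2 + 1 = 3/2)
w(c(5))*(-17) = (3/2)*(-17) = -51/2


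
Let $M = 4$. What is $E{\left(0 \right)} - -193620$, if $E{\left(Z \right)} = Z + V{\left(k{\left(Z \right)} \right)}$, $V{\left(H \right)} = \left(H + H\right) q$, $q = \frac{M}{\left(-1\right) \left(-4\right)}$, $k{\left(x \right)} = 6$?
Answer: $193632$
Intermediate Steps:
$q = 1$ ($q = \frac{4}{\left(-1\right) \left(-4\right)} = \frac{4}{4} = 4 \cdot \frac{1}{4} = 1$)
$V{\left(H \right)} = 2 H$ ($V{\left(H \right)} = \left(H + H\right) 1 = 2 H 1 = 2 H$)
$E{\left(Z \right)} = 12 + Z$ ($E{\left(Z \right)} = Z + 2 \cdot 6 = Z + 12 = 12 + Z$)
$E{\left(0 \right)} - -193620 = \left(12 + 0\right) - -193620 = 12 + 193620 = 193632$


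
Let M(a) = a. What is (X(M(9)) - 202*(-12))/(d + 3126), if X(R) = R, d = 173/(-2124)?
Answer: 5167692/6639451 ≈ 0.77833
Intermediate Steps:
d = -173/2124 (d = 173*(-1/2124) = -173/2124 ≈ -0.081450)
(X(M(9)) - 202*(-12))/(d + 3126) = (9 - 202*(-12))/(-173/2124 + 3126) = (9 + 2424)/(6639451/2124) = 2433*(2124/6639451) = 5167692/6639451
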